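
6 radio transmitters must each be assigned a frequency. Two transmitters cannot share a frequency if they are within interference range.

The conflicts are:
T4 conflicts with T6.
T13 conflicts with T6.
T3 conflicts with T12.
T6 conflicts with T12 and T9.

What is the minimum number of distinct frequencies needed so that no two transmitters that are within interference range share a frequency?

T6 and T9 conflict, so at least 2 frequencies are needed.
2 frequencies suffice: frequency 1 → {T3, T6}; frequency 2 → {T4, T13, T12, T9}. Every pair that conflicts lands in different frequencies.

2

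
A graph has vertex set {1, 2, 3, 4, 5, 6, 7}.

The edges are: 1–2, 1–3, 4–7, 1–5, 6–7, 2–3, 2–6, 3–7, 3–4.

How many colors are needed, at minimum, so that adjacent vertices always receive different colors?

1, 2, 3 form a triangle, so at least 3 colors are needed.
3 colors suffice: color red → {3, 5, 6}; color blue → {2, 7}; color green → {1, 4}. No two adjacent vertices share a color.

3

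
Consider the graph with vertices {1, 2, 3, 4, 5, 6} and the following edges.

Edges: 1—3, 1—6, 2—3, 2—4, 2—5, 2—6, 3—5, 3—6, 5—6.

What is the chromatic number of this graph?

2, 3, 5, 6 are pairwise adjacent (a clique of size 4), so at least 4 colors are needed.
4 colors suffice: color a → {4, 6}; color b → {3}; color c → {1, 2}; color d → {5}. Each edge has distinct colors on its endpoints.

4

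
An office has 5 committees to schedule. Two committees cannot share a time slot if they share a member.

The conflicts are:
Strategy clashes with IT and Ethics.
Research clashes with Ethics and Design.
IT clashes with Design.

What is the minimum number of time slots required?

3

The cycle Ethics-Research-Design-IT-Strategy-Ethics has odd length 5, so it cannot be 2-colored; at least 3 time slots are needed.
A valid assignment using 3 time slots: Strategy=3, Research=2, IT=2, Ethics=1, Design=1. Each listed conflict is separated.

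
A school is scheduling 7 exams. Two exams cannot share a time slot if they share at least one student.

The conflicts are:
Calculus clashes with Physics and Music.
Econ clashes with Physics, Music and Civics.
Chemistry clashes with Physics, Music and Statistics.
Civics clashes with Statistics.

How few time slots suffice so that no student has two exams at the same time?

The cycle Statistics-Chemistry-Music-Econ-Civics-Statistics has odd length 5, so it cannot be 2-colored; at least 3 time slots are needed.
A valid assignment using 3 time slots: Calculus=2, Econ=2, Chemistry=2, Physics=1, Music=1, Civics=3, Statistics=1. No two conflicting exams share a time slot.

3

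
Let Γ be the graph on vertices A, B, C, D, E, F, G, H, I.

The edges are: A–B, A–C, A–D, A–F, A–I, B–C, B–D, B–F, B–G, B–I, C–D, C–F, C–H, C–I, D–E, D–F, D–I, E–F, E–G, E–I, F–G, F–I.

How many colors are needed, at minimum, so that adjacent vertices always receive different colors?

A, B, C, D, F, I form a clique, so at least 6 colors are needed.
6 colors suffice: color 1 → {F, H}; color 2 → {G, I}; color 3 → {B, E}; color 4 → {D}; color 5 → {C}; color 6 → {A}. No two adjacent vertices share a color.

6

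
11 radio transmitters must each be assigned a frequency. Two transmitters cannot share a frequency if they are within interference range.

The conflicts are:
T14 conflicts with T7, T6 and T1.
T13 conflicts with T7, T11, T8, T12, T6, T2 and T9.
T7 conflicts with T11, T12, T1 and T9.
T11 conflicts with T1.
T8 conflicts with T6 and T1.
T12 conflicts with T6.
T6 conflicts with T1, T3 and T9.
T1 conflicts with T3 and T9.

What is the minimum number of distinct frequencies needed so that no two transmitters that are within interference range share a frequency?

T14, T7, T1 all conflict with each other, so at least 3 frequencies are needed.
Using 3 frequencies: T14=3, T13=1, T7=2, T11=3, T8=3, T12=3, T6=2, T1=1, T2=2, T3=3, T9=3. Each listed conflict is separated.

3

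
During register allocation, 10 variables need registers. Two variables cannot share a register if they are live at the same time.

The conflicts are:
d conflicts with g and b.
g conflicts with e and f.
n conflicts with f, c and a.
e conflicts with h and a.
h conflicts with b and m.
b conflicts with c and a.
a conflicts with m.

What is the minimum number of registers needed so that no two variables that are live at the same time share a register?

The cycle n-f-g-e-a-n has odd length 5, so it cannot be 2-colored; at least 3 registers are needed.
3 registers suffice: register 1 → {g, n, b, m}; register 2 → {d, h, f, c, a}; register 3 → {e}. Every pair that conflicts lands in different registers.

3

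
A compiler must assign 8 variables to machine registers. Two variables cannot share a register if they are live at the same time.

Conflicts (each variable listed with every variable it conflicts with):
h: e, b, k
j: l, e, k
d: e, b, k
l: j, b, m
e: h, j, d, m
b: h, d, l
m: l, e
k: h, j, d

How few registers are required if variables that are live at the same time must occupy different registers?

3

The cycle k-j-l-b-d-k has odd length 5, so it cannot be 2-colored; at least 3 registers are needed.
3 registers suffice: register 1 → {l, e, k}; register 2 → {h, j, d, m}; register 3 → {b}. Each listed conflict is separated.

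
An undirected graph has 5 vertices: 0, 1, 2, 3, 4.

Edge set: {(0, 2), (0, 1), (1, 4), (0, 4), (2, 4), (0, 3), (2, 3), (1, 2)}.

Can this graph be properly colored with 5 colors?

Yes

The chromatic number is 4. 0, 1, 2, 4 are pairwise adjacent (a clique of size 4), so at least 4 colors are needed.
A valid assignment using 4 colors: 0=a, 1=d, 2=b, 3=c, 4=c.
Since 5 ≥ 4, a proper 5-coloring certainly exists.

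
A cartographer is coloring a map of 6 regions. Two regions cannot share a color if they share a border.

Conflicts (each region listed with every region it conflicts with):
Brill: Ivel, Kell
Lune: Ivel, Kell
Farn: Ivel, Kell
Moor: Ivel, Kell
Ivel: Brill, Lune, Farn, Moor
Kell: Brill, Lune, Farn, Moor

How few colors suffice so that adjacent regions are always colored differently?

Brill and Ivel conflict, so at least 2 colors are needed.
2 colors suffice: color 1 → {Ivel, Kell}; color 2 → {Brill, Lune, Farn, Moor}. No two conflicting regions share a color.

2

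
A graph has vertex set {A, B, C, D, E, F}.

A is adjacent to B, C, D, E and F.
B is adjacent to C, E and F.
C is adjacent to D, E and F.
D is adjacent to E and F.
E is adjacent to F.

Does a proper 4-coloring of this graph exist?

A, C, D, E, F are pairwise adjacent (a clique of size 5), so at least 5 colors are needed.
So 4 colors are not enough.

No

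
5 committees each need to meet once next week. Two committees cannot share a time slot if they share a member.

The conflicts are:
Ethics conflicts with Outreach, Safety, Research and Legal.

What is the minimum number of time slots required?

Ethics and Safety conflict, so at least 2 time slots are needed.
A valid assignment using 2 time slots: Ethics=1, Outreach=2, Safety=2, Research=2, Legal=2. Each listed conflict is separated.

2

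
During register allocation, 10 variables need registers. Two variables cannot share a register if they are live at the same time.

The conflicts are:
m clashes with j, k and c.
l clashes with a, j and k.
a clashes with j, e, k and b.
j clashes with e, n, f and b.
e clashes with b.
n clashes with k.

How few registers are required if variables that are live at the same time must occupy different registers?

4

a, j, e, b pairwise conflict, so at least 4 registers are needed.
4 registers suffice: register 1 → {j, k, c}; register 2 → {m, a, n, f}; register 3 → {l, b}; register 4 → {e}. Each listed conflict is separated.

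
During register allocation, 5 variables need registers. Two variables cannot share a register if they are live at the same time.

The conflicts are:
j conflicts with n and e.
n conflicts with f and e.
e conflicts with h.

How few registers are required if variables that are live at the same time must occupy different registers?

j, n, e all conflict with each other, so at least 3 registers are needed.
Using 3 registers: j=3, n=2, f=1, e=1, h=2. Each listed conflict is separated.

3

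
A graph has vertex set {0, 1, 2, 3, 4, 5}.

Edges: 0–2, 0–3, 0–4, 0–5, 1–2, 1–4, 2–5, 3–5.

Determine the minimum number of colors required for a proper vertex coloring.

0, 3, 5 are pairwise adjacent, so at least 3 colors are needed.
3 colors suffice: 0=red, 1=red, 2=green, 3=green, 4=blue, 5=blue. Each edge has distinct colors on its endpoints.

3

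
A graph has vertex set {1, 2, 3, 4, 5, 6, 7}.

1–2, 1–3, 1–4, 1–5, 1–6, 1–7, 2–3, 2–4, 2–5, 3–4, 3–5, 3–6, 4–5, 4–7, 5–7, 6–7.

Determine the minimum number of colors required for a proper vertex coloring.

5

1, 2, 3, 4, 5 form a clique, so at least 5 colors are needed.
5 colors suffice: color a → {1}; color b → {5, 6}; color c → {3, 7}; color d → {4}; color e → {2}. Each edge has distinct colors on its endpoints.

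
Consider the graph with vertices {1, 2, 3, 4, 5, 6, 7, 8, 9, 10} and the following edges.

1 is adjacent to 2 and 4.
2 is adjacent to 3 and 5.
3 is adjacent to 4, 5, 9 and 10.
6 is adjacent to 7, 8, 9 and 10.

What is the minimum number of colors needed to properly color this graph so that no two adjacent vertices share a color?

2, 3, 5 form a triangle, so at least 3 colors are needed.
3 colors suffice: 1=a, 2=b, 3=a, 4=b, 5=c, 6=a, 7=b, 8=b, 9=b, 10=b. No two adjacent vertices share a color.

3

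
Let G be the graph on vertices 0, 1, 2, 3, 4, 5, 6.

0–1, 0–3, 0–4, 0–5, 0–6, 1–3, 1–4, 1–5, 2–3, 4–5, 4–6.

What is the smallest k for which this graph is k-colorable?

4

0, 1, 4, 5 form a clique, so at least 4 colors are needed.
One proper 4-coloring: 0=red, 1=green, 2=red, 3=blue, 4=blue, 5=yellow, 6=green. Each edge has distinct colors on its endpoints.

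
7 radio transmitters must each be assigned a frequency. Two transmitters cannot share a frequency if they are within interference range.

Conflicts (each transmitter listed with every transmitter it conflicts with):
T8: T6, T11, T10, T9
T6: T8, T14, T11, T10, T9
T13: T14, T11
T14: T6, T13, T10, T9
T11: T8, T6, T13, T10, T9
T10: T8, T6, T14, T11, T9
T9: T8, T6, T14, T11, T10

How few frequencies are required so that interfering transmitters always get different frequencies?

T8, T6, T11, T10, T9 pairwise conflict, so at least 5 frequencies are needed.
5 frequencies suffice: frequency 1 → {T6, T13}; frequency 2 → {T9}; frequency 3 → {T10}; frequency 4 → {T14, T11}; frequency 5 → {T8}. Each listed conflict is separated.

5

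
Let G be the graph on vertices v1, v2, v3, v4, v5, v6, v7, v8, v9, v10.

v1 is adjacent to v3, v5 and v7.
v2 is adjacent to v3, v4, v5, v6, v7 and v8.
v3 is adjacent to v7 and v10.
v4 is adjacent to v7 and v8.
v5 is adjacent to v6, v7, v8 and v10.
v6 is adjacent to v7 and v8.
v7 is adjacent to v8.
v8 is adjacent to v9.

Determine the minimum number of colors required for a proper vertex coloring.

5

v2, v5, v6, v7, v8 form a clique, so at least 5 colors are needed.
One proper 5-coloring: v1=3, v2=4, v3=2, v4=2, v5=2, v6=5, v7=1, v8=3, v9=1, v10=1. Each edge has distinct colors on its endpoints.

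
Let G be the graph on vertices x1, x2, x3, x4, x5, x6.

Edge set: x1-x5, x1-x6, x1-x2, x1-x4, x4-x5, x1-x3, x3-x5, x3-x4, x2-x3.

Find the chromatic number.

x1, x3, x4, x5 form a clique, so at least 4 colors are needed.
4 colors suffice: color R → {x1}; color B → {x3, x6}; color G → {x2, x4}; color Y → {x5}. No two adjacent vertices share a color.

4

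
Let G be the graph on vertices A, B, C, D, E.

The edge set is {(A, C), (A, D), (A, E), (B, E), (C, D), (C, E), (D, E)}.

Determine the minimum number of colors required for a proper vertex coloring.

4

A, C, D, E are mutually adjacent (a clique of size 4), so at least 4 colors are needed.
One proper 4-coloring: A=blue, B=blue, C=green, D=yellow, E=red. Every edge joins two different colors.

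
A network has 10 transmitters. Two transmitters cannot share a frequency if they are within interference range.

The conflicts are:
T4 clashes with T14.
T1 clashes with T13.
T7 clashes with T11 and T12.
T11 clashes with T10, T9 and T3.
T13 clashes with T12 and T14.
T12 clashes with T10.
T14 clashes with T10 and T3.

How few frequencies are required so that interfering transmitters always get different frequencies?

T7 and T12 conflict, so at least 2 frequencies are needed.
A valid assignment using 2 frequencies: T4=2, T1=1, T7=2, T11=1, T13=2, T12=1, T14=1, T10=2, T9=2, T3=2. Each listed conflict is separated.

2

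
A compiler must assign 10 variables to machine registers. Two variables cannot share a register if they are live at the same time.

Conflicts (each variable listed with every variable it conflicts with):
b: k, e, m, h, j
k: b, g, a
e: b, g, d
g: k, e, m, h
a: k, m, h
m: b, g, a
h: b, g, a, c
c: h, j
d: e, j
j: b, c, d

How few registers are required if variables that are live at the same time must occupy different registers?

e and d conflict, so at least 2 registers are needed.
A valid assignment using 2 registers: b=1, k=2, e=2, g=1, a=1, m=2, h=2, c=1, d=1, j=2. No two conflicting variables share a register.

2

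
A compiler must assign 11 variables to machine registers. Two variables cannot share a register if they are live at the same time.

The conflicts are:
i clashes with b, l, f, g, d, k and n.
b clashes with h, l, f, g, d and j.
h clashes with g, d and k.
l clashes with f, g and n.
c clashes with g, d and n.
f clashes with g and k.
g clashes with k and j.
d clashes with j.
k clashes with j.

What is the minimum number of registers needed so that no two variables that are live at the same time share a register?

i, b, l, f, g are mutually in conflict, so at least 5 registers are needed.
A valid assignment using 5 registers: i=2, b=3, h=2, l=5, c=2, f=4, g=1, d=1, k=3, n=1, j=2. Every pair that conflicts lands in different registers.

5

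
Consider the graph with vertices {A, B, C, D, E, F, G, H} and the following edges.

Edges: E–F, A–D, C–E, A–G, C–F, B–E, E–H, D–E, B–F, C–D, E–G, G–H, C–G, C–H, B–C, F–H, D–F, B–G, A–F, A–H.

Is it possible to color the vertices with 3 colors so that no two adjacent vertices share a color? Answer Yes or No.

B, C, E, G form a clique, so at least 4 colors are needed.
So 3 colors are not enough.

No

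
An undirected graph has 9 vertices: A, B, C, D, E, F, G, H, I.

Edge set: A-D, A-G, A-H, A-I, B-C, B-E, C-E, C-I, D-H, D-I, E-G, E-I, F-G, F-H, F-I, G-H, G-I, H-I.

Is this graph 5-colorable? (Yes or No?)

Yes

The chromatic number is 4. A, D, H, I form a clique, so at least 4 colors are needed.
4 colors suffice: color 1 → {B, I}; color 2 → {E, H}; color 3 → {C, D, G}; color 4 → {A, F}.
Since 5 ≥ 4, a proper 5-coloring certainly exists.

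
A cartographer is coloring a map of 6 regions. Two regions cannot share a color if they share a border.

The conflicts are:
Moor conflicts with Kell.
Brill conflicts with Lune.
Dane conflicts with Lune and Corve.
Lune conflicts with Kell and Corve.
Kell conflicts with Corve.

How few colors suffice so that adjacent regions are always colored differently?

Lune, Kell, Corve pairwise conflict, so at least 3 colors are needed.
3 colors suffice: color 1 → {Moor, Lune}; color 2 → {Brill, Dane, Kell}; color 3 → {Corve}. Each listed conflict is separated.

3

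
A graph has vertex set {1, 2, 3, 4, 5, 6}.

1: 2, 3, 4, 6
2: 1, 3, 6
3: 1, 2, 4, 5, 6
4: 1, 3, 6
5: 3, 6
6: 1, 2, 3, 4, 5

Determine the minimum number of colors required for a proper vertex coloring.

1, 3, 4, 6 form a clique, so at least 4 colors are needed.
4 colors suffice: color red → {3}; color blue → {6}; color green → {1, 5}; color yellow → {2, 4}. Each edge has distinct colors on its endpoints.

4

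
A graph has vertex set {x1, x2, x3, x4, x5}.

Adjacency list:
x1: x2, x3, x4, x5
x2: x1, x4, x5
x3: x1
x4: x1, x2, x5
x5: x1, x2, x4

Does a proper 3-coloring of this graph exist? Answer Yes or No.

x1, x2, x4, x5 are pairwise adjacent (a clique of size 4), so at least 4 colors are needed.
So 3 colors are not enough.

No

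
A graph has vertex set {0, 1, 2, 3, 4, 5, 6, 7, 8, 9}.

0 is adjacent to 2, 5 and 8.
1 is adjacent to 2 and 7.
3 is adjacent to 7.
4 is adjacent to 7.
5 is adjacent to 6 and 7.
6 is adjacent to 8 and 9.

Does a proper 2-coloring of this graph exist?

No

The cycle 0-5-7-1-2-0 has odd length 5, so it cannot be 2-colored; at least 3 colors are needed.
So 2 colors are not enough.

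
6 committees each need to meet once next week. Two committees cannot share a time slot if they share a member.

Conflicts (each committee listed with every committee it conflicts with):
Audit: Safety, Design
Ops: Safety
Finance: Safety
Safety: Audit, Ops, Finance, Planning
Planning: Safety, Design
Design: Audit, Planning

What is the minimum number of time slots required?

2

Safety and Planning conflict, so at least 2 time slots are needed.
2 time slots suffice: time slot 1 → {Safety, Design}; time slot 2 → {Audit, Ops, Finance, Planning}. Each listed conflict is separated.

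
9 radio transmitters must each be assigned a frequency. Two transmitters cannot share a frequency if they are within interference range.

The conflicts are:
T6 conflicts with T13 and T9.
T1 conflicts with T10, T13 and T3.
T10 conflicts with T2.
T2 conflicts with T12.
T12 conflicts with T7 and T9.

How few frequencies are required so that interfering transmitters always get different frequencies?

The cycle T1-T10-T2-T12-T9-T6-T13-T1 has odd length 7, so it cannot be 2-colored; at least 3 frequencies are needed.
A valid assignment using 3 frequencies: T6=1, T1=1, T10=3, T13=2, T2=2, T12=1, T3=2, T7=2, T9=2. Every pair that conflicts lands in different frequencies.

3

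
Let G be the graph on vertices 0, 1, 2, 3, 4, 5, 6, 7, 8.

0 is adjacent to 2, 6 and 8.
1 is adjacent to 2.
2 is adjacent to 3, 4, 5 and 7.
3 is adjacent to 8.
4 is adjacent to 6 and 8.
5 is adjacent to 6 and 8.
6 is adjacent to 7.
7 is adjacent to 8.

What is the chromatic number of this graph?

2

3 and 8 are adjacent, so at least 2 colors are needed.
2 colors suffice: color red → {2, 6, 8}; color blue → {0, 1, 3, 4, 5, 7}. Each edge has distinct colors on its endpoints.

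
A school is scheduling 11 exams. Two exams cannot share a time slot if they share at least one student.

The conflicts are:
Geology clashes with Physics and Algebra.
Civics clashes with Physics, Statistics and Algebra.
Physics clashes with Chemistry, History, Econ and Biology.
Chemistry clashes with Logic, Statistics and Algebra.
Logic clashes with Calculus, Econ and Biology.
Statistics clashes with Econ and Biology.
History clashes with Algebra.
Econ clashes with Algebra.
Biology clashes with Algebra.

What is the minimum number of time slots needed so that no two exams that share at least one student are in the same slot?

2

Chemistry and Statistics conflict, so at least 2 time slots are needed.
2 time slots suffice: time slot 1 → {Physics, Logic, Statistics, Algebra}; time slot 2 → {Geology, Civics, Chemistry, History, Calculus, Econ, Biology}. Every pair that conflicts lands in different time slots.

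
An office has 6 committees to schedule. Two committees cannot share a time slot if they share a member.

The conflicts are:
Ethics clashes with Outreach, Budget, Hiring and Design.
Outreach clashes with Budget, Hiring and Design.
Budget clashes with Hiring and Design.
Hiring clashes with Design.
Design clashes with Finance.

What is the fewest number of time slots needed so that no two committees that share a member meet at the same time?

Ethics, Outreach, Budget, Hiring, Design pairwise conflict, so at least 5 time slots are needed.
Using 5 time slots: Ethics=2, Outreach=3, Budget=5, Hiring=4, Design=1, Finance=2. Each listed conflict is separated.

5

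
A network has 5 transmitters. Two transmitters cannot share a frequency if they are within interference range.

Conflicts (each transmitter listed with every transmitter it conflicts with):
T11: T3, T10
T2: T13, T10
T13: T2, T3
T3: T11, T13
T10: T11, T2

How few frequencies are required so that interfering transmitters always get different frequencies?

The cycle T10-T11-T3-T13-T2-T10 has odd length 5, so it cannot be 2-colored; at least 3 frequencies are needed.
3 frequencies suffice: T11=2, T2=1, T13=2, T3=1, T10=3. Each listed conflict is separated.

3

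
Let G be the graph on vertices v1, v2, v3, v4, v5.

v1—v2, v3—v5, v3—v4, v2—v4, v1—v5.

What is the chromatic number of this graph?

3

The cycle v2-v4-v3-v5-v1-v2 has odd length 5, so it cannot be 2-colored; at least 3 colors are needed.
3 colors suffice: color 1 → {v1, v3}; color 2 → {v4, v5}; color 3 → {v2}. Each edge has distinct colors on its endpoints.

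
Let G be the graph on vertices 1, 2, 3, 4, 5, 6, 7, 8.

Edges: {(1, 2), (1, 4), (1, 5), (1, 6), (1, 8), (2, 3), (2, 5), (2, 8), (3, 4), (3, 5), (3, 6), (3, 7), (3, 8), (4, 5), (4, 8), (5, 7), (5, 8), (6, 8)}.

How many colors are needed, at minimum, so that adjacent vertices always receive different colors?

4

1, 4, 5, 8 form a clique, so at least 4 colors are needed.
4 colors suffice: 1=blue, 2=yellow, 3=blue, 4=yellow, 5=red, 6=red, 7=green, 8=green. Every edge joins two different colors.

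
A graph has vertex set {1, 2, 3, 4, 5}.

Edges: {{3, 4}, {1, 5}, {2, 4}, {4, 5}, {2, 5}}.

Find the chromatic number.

2, 4, 5 are mutually adjacent, so at least 3 colors are needed.
A valid assignment using 3 colors: 1=blue, 2=green, 3=red, 4=blue, 5=red. Every edge joins two different colors.

3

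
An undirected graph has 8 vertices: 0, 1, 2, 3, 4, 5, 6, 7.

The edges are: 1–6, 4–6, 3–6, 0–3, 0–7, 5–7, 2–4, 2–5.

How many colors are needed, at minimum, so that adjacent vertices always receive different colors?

The cycle 4-6-3-0-7-5-2-4 has odd length 7, so it cannot be 2-colored; at least 3 colors are needed.
One proper 3-coloring: 0=red, 1=blue, 2=red, 3=blue, 4=blue, 5=green, 6=red, 7=blue. Every edge joins two different colors.

3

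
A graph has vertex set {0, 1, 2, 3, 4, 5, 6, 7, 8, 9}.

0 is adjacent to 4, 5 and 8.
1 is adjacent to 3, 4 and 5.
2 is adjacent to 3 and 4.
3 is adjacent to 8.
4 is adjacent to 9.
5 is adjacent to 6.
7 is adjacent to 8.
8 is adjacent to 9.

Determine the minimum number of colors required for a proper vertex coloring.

The cycle 1-5-0-8-3-1 has odd length 5, so it cannot be 2-colored; at least 3 colors are needed.
One proper 3-coloring: 0=blue, 1=blue, 2=blue, 3=green, 4=red, 5=red, 6=blue, 7=blue, 8=red, 9=blue. No two adjacent vertices share a color.

3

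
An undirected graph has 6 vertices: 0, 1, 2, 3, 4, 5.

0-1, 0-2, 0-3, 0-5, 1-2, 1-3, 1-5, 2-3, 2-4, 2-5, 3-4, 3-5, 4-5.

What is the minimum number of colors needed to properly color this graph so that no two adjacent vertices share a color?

0, 1, 2, 3, 5 are mutually adjacent (a clique of size 5), so at least 5 colors are needed.
One proper 5-coloring: 0=d, 1=e, 2=c, 3=b, 4=d, 5=a. Each edge has distinct colors on its endpoints.

5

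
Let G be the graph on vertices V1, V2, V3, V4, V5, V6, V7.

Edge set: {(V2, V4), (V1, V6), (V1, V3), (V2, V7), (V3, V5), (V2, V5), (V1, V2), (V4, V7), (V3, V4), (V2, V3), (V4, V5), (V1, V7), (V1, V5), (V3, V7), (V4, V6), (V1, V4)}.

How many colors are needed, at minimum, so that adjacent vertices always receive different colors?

V1, V2, V3, V4, V7 are mutually adjacent (a clique of size 5), so at least 5 colors are needed.
5 colors suffice: color red → {V4}; color blue → {V1}; color green → {V2, V6}; color yellow → {V3}; color purple → {V5, V7}. No two adjacent vertices share a color.

5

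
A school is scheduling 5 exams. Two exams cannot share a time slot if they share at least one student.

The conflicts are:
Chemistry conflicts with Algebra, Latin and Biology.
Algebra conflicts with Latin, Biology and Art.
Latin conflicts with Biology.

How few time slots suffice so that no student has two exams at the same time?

4

Chemistry, Algebra, Latin, Biology all conflict with each other, so at least 4 time slots are needed.
4 time slots suffice: time slot 1 → {Algebra}; time slot 2 → {Biology, Art}; time slot 3 → {Latin}; time slot 4 → {Chemistry}. No two conflicting exams share a time slot.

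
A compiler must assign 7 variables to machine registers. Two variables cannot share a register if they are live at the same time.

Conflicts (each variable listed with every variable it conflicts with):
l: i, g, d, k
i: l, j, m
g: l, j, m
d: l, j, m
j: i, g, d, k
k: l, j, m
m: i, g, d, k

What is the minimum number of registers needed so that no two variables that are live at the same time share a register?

2

d and j conflict, so at least 2 registers are needed.
2 registers suffice: l=1, i=2, g=2, d=2, j=1, k=2, m=1. Each listed conflict is separated.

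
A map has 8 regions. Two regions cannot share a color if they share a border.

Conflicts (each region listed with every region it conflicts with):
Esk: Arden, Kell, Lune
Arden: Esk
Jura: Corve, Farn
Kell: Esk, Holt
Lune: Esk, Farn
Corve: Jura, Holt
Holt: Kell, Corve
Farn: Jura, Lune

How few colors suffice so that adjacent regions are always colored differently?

The cycle Holt-Kell-Esk-Lune-Farn-Jura-Corve-Holt has odd length 7, so it cannot be 2-colored; at least 3 colors are needed.
3 colors suffice: color 1 → {Esk, Holt, Farn}; color 2 → {Arden, Kell, Lune, Corve}; color 3 → {Jura}. No two conflicting regions share a color.

3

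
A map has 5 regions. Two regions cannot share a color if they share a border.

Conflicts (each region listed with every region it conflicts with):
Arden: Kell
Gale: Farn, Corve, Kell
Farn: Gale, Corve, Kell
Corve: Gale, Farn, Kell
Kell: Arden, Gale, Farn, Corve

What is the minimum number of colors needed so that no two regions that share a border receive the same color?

4

Gale, Farn, Corve, Kell are mutually in conflict, so at least 4 colors are needed.
4 colors suffice: color 1 → {Kell}; color 2 → {Arden, Corve}; color 3 → {Gale}; color 4 → {Farn}. No two conflicting regions share a color.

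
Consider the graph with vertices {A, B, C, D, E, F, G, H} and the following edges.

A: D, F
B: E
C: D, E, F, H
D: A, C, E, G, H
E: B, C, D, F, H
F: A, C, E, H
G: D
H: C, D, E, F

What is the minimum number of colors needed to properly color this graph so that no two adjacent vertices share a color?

C, E, F, H are mutually adjacent (a clique of size 4), so at least 4 colors are needed.
4 colors suffice: color 1 → {B, D, F}; color 2 → {A, E, G}; color 3 → {H}; color 4 → {C}. No two adjacent vertices share a color.

4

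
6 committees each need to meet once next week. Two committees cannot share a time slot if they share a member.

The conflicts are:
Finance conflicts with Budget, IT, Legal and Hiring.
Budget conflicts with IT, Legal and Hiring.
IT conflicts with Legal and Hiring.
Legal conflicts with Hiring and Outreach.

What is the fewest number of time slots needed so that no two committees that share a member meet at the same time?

Finance, Budget, IT, Legal, Hiring pairwise conflict, so at least 5 time slots are needed.
5 time slots suffice: time slot 1 → {Legal}; time slot 2 → {Hiring, Outreach}; time slot 3 → {Finance}; time slot 4 → {IT}; time slot 5 → {Budget}. Each listed conflict is separated.

5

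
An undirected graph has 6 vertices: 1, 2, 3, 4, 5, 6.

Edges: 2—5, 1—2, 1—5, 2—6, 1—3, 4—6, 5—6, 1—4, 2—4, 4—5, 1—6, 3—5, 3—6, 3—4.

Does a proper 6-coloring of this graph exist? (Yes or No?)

The chromatic number is 5. 1, 2, 4, 5, 6 form a clique, so at least 5 colors are needed.
5 colors suffice: color a → {4}; color b → {5}; color c → {1}; color d → {6}; color e → {2, 3}.
Since 6 ≥ 5, a proper 6-coloring certainly exists.

Yes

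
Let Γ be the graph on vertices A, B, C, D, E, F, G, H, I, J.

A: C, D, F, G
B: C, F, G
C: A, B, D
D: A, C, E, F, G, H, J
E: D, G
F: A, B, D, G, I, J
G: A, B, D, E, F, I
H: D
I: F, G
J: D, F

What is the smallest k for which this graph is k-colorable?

4

A, D, F, G are pairwise adjacent (a clique of size 4), so at least 4 colors are needed.
4 colors suffice: color 1 → {B, D, I}; color 2 → {C, E, F, H}; color 3 → {G, J}; color 4 → {A}. Each edge has distinct colors on its endpoints.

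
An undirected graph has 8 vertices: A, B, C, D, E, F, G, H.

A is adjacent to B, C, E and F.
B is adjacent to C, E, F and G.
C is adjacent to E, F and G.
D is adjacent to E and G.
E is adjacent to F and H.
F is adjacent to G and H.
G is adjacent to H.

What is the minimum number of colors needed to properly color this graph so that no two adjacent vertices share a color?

A, B, C, E, F are mutually adjacent (a clique of size 5), so at least 5 colors are needed.
A valid assignment using 5 colors: A=purple, B=green, C=yellow, D=blue, E=red, F=blue, G=red, H=green. Every edge joins two different colors.

5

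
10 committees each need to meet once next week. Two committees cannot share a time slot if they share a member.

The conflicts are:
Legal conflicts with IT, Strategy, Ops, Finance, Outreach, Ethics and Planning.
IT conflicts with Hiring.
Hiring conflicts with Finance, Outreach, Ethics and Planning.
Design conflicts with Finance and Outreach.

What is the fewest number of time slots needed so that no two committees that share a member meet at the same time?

Legal and Ops conflict, so at least 2 time slots are needed.
A valid assignment using 2 time slots: Legal=1, IT=2, Strategy=2, Ops=2, Hiring=1, Design=1, Finance=2, Outreach=2, Ethics=2, Planning=2. Each listed conflict is separated.

2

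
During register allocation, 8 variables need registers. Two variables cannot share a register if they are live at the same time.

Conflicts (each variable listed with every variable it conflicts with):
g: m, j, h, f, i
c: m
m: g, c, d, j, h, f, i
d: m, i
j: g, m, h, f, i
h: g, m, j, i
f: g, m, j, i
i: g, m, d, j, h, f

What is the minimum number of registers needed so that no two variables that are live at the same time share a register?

g, m, j, h, i are mutually in conflict, so at least 5 registers are needed.
5 registers suffice: g=4, c=2, m=1, d=3, j=3, h=5, f=5, i=2. Each listed conflict is separated.

5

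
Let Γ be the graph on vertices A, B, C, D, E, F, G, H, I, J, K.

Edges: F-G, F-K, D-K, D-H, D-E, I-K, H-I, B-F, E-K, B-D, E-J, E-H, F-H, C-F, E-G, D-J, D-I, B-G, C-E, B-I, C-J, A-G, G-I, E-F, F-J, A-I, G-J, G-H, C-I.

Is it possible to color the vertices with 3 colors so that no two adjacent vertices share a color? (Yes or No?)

No

E, F, G, H are mutually adjacent (a clique of size 4), so at least 4 colors are needed.
So 3 colors are not enough.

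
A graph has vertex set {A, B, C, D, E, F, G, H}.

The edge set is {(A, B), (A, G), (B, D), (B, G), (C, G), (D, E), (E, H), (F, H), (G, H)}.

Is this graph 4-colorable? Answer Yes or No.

Yes

The chromatic number is 3. A, B, G form a triangle, so at least 3 colors are needed.
3 colors suffice: color red → {E, F, G}; color blue → {B, C, H}; color green → {A, D}.
Since 4 ≥ 3, a proper 4-coloring certainly exists.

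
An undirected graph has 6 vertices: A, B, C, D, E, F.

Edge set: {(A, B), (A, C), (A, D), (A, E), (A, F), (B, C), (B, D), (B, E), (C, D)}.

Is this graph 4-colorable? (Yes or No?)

Yes

The chromatic number is 4. A, B, C, D form a clique, so at least 4 colors are needed.
4 colors suffice: color 1 → {A}; color 2 → {B, F}; color 3 → {D, E}; color 4 → {C}.
That is already a proper 4-coloring.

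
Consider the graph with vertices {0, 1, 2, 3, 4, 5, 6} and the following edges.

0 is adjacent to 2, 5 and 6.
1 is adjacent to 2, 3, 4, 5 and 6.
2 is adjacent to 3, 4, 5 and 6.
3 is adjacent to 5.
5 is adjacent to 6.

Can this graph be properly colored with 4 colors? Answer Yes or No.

The chromatic number is 4. 1, 2, 3, 5 form a clique, so at least 4 colors are needed.
4 colors suffice: 0=green, 1=green, 2=red, 3=yellow, 4=blue, 5=blue, 6=yellow.
That is already a proper 4-coloring.

Yes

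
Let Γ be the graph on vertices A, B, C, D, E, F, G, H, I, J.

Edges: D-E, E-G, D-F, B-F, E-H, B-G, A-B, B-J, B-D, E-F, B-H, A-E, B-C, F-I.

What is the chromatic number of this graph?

3

D, E, F are mutually adjacent, so at least 3 colors are needed.
3 colors suffice: A=2, B=1, C=2, D=3, E=1, F=2, G=2, H=2, I=1, J=2. No two adjacent vertices share a color.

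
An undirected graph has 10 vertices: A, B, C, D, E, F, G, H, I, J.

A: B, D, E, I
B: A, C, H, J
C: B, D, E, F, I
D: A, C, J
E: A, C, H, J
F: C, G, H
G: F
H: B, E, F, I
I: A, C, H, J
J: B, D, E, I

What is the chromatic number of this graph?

2

E and H are adjacent, so at least 2 colors are needed.
2 colors suffice: color 1 → {A, C, G, H, J}; color 2 → {B, D, E, F, I}. No two adjacent vertices share a color.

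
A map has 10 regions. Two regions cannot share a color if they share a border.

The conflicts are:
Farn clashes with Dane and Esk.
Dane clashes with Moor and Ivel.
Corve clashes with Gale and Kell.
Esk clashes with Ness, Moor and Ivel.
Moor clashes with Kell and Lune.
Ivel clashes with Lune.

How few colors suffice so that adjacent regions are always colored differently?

2

Esk and Ivel conflict, so at least 2 colors are needed.
2 colors suffice: color 1 → {Dane, Esk, Gale, Kell, Lune}; color 2 → {Farn, Corve, Ness, Moor, Ivel}. Each listed conflict is separated.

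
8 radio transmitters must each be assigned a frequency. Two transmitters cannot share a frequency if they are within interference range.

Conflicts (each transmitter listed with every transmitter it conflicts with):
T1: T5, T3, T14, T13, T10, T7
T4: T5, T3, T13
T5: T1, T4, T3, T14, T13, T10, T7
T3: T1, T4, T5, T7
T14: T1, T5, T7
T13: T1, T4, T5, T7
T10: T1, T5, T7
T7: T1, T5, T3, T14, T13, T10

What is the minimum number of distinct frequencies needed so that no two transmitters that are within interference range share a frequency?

4

T1, T5, T10, T7 are mutually in conflict, so at least 4 frequencies are needed.
Using 4 frequencies: T1=3, T4=2, T5=1, T3=4, T14=4, T13=4, T10=4, T7=2. Each listed conflict is separated.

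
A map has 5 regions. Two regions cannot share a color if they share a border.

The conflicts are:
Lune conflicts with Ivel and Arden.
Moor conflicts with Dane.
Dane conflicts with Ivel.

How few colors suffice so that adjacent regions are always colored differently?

Dane and Ivel conflict, so at least 2 colors are needed.
2 colors suffice: color 1 → {Moor, Ivel, Arden}; color 2 → {Lune, Dane}. No two conflicting regions share a color.

2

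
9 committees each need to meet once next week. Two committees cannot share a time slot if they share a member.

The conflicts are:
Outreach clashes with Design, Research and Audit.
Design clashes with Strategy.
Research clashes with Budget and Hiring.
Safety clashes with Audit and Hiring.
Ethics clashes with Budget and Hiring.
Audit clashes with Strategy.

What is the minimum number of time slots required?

The cycle Research-Outreach-Audit-Safety-Hiring-Research has odd length 5, so it cannot be 2-colored; at least 3 time slots are needed.
A valid assignment using 3 time slots: Outreach=1, Design=2, Research=2, Safety=3, Ethics=2, Budget=1, Audit=2, Hiring=1, Strategy=1. Each listed conflict is separated.

3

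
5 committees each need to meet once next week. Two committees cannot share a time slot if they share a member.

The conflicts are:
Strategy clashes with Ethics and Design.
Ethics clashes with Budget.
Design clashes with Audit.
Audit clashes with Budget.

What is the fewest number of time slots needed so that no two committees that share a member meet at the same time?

3

The cycle Audit-Design-Strategy-Ethics-Budget-Audit has odd length 5, so it cannot be 2-colored; at least 3 time slots are needed.
A valid assignment using 3 time slots: Strategy=1, Ethics=3, Design=2, Audit=1, Budget=2. Each listed conflict is separated.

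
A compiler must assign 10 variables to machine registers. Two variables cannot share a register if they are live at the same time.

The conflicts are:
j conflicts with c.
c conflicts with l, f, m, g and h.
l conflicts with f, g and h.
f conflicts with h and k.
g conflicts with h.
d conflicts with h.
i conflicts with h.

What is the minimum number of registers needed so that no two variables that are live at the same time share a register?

c, l, g, h are mutually in conflict, so at least 4 registers are needed.
Using 4 registers: j=2, c=1, l=4, f=3, m=2, g=3, d=1, i=1, h=2, k=1. Each listed conflict is separated.

4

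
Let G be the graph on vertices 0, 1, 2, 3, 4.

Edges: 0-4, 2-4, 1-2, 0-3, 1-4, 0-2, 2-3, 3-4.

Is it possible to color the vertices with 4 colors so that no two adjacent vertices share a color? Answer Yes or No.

The chromatic number is 4. 0, 2, 3, 4 are mutually adjacent (a clique of size 4), so at least 4 colors are needed.
4 colors suffice: color a → {2}; color b → {4}; color c → {1, 3}; color d → {0}.
That is already a proper 4-coloring.

Yes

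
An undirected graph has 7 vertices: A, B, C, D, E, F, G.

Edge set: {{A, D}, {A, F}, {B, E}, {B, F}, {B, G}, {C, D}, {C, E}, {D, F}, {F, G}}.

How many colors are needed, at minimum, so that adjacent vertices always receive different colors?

3

B, F, G form a triangle, so at least 3 colors are needed.
3 colors suffice: A=3, B=2, C=3, D=2, E=1, F=1, G=3. No two adjacent vertices share a color.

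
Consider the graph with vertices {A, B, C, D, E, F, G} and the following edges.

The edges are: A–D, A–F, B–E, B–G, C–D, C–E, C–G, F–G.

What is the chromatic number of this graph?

The cycle D-A-F-G-C-D has odd length 5, so it cannot be 2-colored; at least 3 colors are needed.
A valid assignment using 3 colors: A=3, B=1, C=1, D=2, E=2, F=1, G=2. Every edge joins two different colors.

3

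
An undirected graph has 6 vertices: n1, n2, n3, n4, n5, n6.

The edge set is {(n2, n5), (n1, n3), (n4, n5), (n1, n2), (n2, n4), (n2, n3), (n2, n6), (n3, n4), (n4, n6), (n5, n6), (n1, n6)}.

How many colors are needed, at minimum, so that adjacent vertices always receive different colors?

4

n2, n4, n5, n6 form a clique, so at least 4 colors are needed.
4 colors suffice: color 1 → {n2}; color 2 → {n1, n4}; color 3 → {n3, n6}; color 4 → {n5}. Each edge has distinct colors on its endpoints.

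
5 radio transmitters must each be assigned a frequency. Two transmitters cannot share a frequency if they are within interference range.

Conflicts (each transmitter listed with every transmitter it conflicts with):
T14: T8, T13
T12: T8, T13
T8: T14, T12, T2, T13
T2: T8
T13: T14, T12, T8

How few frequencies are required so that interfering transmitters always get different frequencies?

3

T14, T8, T13 all conflict with each other, so at least 3 frequencies are needed.
3 frequencies suffice: frequency 1 → {T8}; frequency 2 → {T2, T13}; frequency 3 → {T14, T12}. Each listed conflict is separated.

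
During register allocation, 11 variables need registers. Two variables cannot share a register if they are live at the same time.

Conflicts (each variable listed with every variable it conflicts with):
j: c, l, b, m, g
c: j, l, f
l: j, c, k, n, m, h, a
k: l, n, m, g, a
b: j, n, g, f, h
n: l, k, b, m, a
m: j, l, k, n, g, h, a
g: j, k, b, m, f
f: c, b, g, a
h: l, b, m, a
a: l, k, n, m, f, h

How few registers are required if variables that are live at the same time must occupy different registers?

l, k, n, m, a all conflict with each other, so at least 5 registers are needed.
Using 5 registers: j=3, c=1, l=2, k=5, b=1, n=4, m=1, g=2, f=4, h=4, a=3. Every pair that conflicts lands in different registers.

5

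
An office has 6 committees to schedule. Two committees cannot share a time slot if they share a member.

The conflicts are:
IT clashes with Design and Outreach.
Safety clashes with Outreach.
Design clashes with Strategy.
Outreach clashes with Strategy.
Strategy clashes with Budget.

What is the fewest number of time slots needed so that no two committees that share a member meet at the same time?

Safety and Outreach conflict, so at least 2 time slots are needed.
2 time slots suffice: IT=1, Safety=1, Design=2, Outreach=2, Strategy=1, Budget=2. No two conflicting committees share a time slot.

2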